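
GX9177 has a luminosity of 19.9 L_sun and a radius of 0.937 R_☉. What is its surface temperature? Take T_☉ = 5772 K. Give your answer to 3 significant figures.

T/T_☉ = (L/L_☉)^(1/4) / (R/R_☉)^(1/2)
T = 5772 × (19.9)^(1/4) / √(0.937) = 5772 × 2.112 / 0.9680 = 1.259×10^4 K.

1.26×10^4 K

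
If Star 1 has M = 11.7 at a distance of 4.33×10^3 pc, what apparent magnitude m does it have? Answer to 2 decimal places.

24.88

m = M + 5 log₁₀(d/10 pc) = 11.7 + 5 log₁₀(4.33×10^3/10)
  = 11.7 + 5 × 2.636 = 11.7 + 13.18 = 24.88.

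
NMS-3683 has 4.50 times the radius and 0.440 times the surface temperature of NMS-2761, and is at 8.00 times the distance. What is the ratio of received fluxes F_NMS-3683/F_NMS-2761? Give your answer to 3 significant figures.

L_NMS-3683/L_NMS-2761 = (R_NMS-3683/R_NMS-2761)²(T_NMS-3683/T_NMS-2761)⁴ = (4.50)² × (0.440)⁴ = 0.7590.
F_NMS-3683/F_NMS-2761 = (L_NMS-3683/L_NMS-2761)/(d_NMS-3683/d_NMS-2761)² = 0.7590 / (8.00)² = 0.01186.

0.0119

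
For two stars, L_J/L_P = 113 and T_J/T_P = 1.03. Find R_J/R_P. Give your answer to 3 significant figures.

L ∝ R²T⁴ gives R ∝ √L / T², so
R_J/R_P = √(113) / (1.03)² = 10.63 / 1.061 = 10.02.

10.0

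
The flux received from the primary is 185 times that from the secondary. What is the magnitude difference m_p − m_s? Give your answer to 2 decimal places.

m_p − m_s = −2.5 log₁₀(F_p/F_s) = −2.5 log₁₀(185) = −2.5 × (2.267) = -5.668.

-5.67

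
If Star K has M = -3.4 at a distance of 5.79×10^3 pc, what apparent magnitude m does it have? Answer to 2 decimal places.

m = M + 5 log₁₀(d/10 pc) = -3.4 + 5 log₁₀(5.79×10^3/10)
  = -3.4 + 5 × 2.763 = -3.4 + 13.81 = 10.41.

10.41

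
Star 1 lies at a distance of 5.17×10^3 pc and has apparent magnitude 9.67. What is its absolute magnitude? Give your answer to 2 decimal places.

-3.90

M = m − 5 log₁₀(d/10 pc) = 9.67 − 5 log₁₀(5.17×10^3/10)
  = 9.67 − 5 × 2.713 = 9.67 − 13.57 = -3.90.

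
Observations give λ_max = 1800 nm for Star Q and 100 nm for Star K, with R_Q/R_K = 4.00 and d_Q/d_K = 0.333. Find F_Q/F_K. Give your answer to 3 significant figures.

0.00137

Wien's law: T_Q/T_K = λ_K/λ_Q = 100/1800 = 0.05556.
L_Q/L_K = (R_Q/R_K)²(T_Q/T_K)⁴ = (4.00)²(0.05556)⁴ = 1.524×10^-4.
F_Q/F_K = (L_Q/L_K)/(d_Q/d_K)² = 1.524×10^-4/(0.333)² = 0.001374.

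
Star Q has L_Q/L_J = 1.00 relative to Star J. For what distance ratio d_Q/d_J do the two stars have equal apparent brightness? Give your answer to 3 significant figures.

1.00

Equal flux requires L_Q/d_Q² = L_J/d_J², so d_Q/d_J = √(L_Q/L_J)
= √(1.00) = 1.000.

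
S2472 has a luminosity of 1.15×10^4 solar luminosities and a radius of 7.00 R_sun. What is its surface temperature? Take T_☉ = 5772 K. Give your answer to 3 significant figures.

T/T_☉ = (L/L_☉)^(1/4) / (R/R_☉)^(1/2)
T = 5772 × (1.15×10^4)^(1/4) / √(7.00) = 5772 × 10.36 / 2.646 = 2.259×10^4 K.

2.26×10^4 K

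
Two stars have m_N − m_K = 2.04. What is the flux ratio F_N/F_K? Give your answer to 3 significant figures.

0.153

F_N/F_K = 10^(−(m_N − m_K)/2.5) = 10^(-2.04/2.5) = 10^-0.816 = 0.1528.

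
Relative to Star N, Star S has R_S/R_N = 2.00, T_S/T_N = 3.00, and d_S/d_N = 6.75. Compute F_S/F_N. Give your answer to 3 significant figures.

7.11

L_S/L_N = (R_S/R_N)²(T_S/T_N)⁴ = (2.00)² × (3.00)⁴ = 324.0.
F_S/F_N = (L_S/L_N)/(d_S/d_N)² = 324.0 / (6.75)² = 7.111.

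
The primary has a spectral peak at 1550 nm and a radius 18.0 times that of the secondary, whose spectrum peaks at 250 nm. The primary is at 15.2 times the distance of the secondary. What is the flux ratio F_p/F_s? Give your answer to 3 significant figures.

9.49×10^-4

Wien's law: T_p/T_s = λ_s/λ_p = 250/1550 = 0.1613.
L_p/L_s = (R_p/R_s)²(T_p/T_s)⁴ = (18.0)²(0.1613)⁴ = 0.2193.
F_p/F_s = (L_p/L_s)/(d_p/d_s)² = 0.2193/(15.2)² = 9.491×10^-4.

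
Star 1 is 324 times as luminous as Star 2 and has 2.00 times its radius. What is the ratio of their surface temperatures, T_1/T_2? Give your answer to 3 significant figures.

L ∝ R²T⁴ gives T ∝ (L/R²)^(1/4), so
T_1/T_2 = (324 / 2.00²)^(1/4) = (81.00)^(1/4) = 3.000.

3.00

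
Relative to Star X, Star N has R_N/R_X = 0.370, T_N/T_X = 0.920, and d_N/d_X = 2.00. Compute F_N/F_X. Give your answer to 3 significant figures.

L_N/L_X = (R_N/R_X)²(T_N/T_X)⁴ = (0.370)² × (0.920)⁴ = 0.09807.
F_N/F_X = (L_N/L_X)/(d_N/d_X)² = 0.09807 / (2.00)² = 0.02452.

0.0245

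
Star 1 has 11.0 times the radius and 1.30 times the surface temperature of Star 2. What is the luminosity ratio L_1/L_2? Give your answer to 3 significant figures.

346

From the Stefan–Boltzmann law, L ∝ R²T⁴, so
L_1/L_2 = (R_1/R_2)² (T_1/T_2)⁴ = (11.0)² × (1.30)⁴ = 121.0 × 2.856 = 345.6.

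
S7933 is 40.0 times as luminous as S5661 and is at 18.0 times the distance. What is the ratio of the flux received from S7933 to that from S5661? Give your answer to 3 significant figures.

0.123

F = L/(4πd²), so F_S7933/F_S5661 = (L_S7933/L_S5661) / (d_S7933/d_S5661)²
= 40.0 / (18.0)² = 40.0 / 324.0 = 0.1235.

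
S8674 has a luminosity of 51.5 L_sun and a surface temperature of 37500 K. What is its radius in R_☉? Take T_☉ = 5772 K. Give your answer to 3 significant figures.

0.170 R_☉

R/R_☉ = √(L/L_☉) / (T/T_☉)² = √(51.5) / (6.497)²
       = 7.176 / 42.21 = 0.1700.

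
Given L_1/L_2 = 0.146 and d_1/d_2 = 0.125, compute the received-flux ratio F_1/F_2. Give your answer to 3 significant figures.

9.34

F = L/(4πd²), so F_1/F_2 = (L_1/L_2) / (d_1/d_2)²
= 0.146 / (0.125)² = 0.146 / 0.01562 = 9.344.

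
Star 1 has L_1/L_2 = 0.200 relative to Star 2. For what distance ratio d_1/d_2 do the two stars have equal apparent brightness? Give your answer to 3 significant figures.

Equal flux requires L_1/d_1² = L_2/d_2², so d_1/d_2 = √(L_1/L_2)
= √(0.200) = 0.4472.

0.447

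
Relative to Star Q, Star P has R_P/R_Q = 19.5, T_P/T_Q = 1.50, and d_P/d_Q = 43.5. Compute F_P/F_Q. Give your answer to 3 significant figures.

1.02

L_P/L_Q = (R_P/R_Q)²(T_P/T_Q)⁴ = (19.5)² × (1.50)⁴ = 1925.
F_P/F_Q = (L_P/L_Q)/(d_P/d_Q)² = 1925 / (43.5)² = 1.017.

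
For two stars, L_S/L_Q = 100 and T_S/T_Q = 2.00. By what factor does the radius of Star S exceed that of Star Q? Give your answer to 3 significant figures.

L ∝ R²T⁴ gives R ∝ √L / T², so
R_S/R_Q = √(100) / (2.00)² = 10.00 / 4.000 = 2.500.

2.50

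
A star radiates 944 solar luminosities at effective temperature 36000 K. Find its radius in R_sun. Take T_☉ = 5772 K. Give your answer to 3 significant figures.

R/R_☉ = √(L/L_☉) / (T/T_☉)² = √(944) / (6.237)²
       = 30.72 / 38.90 = 0.7898.

0.790 R_sun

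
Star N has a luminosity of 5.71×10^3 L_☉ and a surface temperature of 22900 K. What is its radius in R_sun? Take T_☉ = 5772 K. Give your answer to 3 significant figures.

R/R_☉ = √(L/L_☉) / (T/T_☉)² = √(5.71×10^3) / (3.967)²
       = 75.56 / 15.74 = 4.801.

4.80 R_sun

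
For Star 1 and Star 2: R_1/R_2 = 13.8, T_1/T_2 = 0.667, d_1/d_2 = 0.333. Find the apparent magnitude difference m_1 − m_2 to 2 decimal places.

L_1/L_2 = (13.8)²(0.667)⁴ = 37.69.
F_1/F_2 = (L_1/L_2)/(d_1/d_2)² = 37.69/0.1109 = 339.9.
m_1 − m_2 = −2.5 log₁₀(339.9) = -6.33.

-6.33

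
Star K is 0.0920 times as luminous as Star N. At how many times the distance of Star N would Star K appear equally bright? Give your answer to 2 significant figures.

Equal flux requires L_K/d_K² = L_N/d_N², so d_K/d_N = √(L_K/L_N)
= √(0.0920) = 0.3033.

0.30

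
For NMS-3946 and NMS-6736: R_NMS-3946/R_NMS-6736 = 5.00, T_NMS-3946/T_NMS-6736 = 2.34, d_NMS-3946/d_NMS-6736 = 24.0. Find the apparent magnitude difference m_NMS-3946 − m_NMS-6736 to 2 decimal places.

L_NMS-3946/L_NMS-6736 = (5.00)²(2.34)⁴ = 749.6.
F_NMS-3946/F_NMS-6736 = (L_NMS-3946/L_NMS-6736)/(d_NMS-3946/d_NMS-6736)² = 749.6/576.0 = 1.301.
m_NMS-3946 − m_NMS-6736 = −2.5 log₁₀(1.301) = -0.29.

-0.29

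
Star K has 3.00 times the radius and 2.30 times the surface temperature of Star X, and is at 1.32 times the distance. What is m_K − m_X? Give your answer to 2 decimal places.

L_K/L_X = (3.00)²(2.30)⁴ = 251.9.
F_K/F_X = (L_K/L_X)/(d_K/d_X)² = 251.9/1.742 = 144.5.
m_K − m_X = −2.5 log₁₀(144.5) = -5.40.

-5.40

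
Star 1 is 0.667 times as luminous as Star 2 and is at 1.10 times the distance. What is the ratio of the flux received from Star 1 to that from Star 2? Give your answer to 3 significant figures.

F = L/(4πd²), so F_1/F_2 = (L_1/L_2) / (d_1/d_2)²
= 0.667 / (1.10)² = 0.667 / 1.210 = 0.5512.

0.551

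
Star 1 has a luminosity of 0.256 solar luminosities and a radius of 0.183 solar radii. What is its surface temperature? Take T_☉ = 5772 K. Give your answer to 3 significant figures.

T/T_☉ = (L/L_☉)^(1/4) / (R/R_☉)^(1/2)
T = 5772 × (0.256)^(1/4) / √(0.183) = 5772 × 0.7113 / 0.4278 = 9598 K.

9.60×10^3 K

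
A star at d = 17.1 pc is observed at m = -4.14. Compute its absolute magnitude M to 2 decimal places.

M = m − 5 log₁₀(d/10 pc) = -4.14 − 5 log₁₀(17.1/10)
  = -4.14 − 5 × 0.233 = -4.14 − 1.16 = -5.30.

-5.30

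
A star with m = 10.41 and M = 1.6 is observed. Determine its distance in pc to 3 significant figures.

578 pc

m − M = 5 log₁₀(d/10 pc)
10.41 − (1.6) = 8.81 = 5 log₁₀(d/10)
d = 10 × 10^(8.81/5) = 10 × 10^1.762 = 578.1 pc.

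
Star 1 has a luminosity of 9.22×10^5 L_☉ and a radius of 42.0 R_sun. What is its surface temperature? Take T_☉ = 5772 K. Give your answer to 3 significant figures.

T/T_☉ = (L/L_☉)^(1/4) / (R/R_☉)^(1/2)
T = 5772 × (9.22×10^5)^(1/4) / √(42.0) = 5772 × 30.99 / 6.481 = 2.760×10^4 K.

2.76×10^4 K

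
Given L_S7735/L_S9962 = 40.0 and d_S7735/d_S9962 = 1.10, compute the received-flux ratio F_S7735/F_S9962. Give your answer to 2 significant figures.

33

F = L/(4πd²), so F_S7735/F_S9962 = (L_S7735/L_S9962) / (d_S7735/d_S9962)²
= 40.0 / (1.10)² = 40.0 / 1.210 = 33.06.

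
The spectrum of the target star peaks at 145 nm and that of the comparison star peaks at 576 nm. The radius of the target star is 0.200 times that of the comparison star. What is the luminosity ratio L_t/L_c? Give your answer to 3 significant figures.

Wien's law gives T ∝ 1/λ_max, so T_t/T_c = λ_c/λ_t = 576/145 = 3.972.
Then L ∝ R²T⁴ gives L_t/L_c = (0.200)² × (3.972)⁴ = 0.04000 × 249.0 = 9.960.

9.96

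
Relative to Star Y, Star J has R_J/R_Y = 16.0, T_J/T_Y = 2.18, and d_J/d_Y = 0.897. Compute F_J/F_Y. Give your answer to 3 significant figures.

7.19×10^3

L_J/L_Y = (R_J/R_Y)²(T_J/T_Y)⁴ = (16.0)² × (2.18)⁴ = 5782.
F_J/F_Y = (L_J/L_Y)/(d_J/d_Y)² = 5782 / (0.897)² = 7186.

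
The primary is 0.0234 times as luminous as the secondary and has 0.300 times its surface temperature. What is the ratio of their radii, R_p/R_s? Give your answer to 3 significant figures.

1.70

L ∝ R²T⁴ gives R ∝ √L / T², so
R_p/R_s = √(0.0234) / (0.300)² = 0.1530 / 0.09000 = 1.700.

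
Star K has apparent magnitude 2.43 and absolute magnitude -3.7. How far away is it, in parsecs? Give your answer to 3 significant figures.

m − M = 5 log₁₀(d/10 pc)
2.43 − (-3.7) = 6.13 = 5 log₁₀(d/10)
d = 10 × 10^(6.13/5) = 10 × 10^1.226 = 168.3 pc.

168 pc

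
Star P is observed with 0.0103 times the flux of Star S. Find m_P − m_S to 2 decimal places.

4.97

m_P − m_S = −2.5 log₁₀(F_P/F_S) = −2.5 log₁₀(0.0103) = −2.5 × (-1.987) = 4.968.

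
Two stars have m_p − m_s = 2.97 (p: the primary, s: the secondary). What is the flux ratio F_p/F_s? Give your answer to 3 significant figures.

0.0649

F_p/F_s = 10^(−(m_p − m_s)/2.5) = 10^(-2.97/2.5) = 10^-1.188 = 0.06486.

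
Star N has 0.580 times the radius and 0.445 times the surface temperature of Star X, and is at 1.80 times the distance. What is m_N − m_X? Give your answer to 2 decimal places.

L_N/L_X = (0.580)²(0.445)⁴ = 0.01319.
F_N/F_X = (L_N/L_X)/(d_N/d_X)² = 0.01319/3.240 = 0.004071.
m_N − m_X = −2.5 log₁₀(0.004071) = 5.98.

5.98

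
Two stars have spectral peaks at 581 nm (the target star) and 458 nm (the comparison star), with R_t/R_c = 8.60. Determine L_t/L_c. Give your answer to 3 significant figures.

28.6

Wien's law gives T ∝ 1/λ_max, so T_t/T_c = λ_c/λ_t = 458/581 = 0.7883.
Then L ∝ R²T⁴ gives L_t/L_c = (8.60)² × (0.7883)⁴ = 73.96 × 0.3862 = 28.56.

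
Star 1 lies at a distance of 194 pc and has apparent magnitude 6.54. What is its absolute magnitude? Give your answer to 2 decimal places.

M = m − 5 log₁₀(d/10 pc) = 6.54 − 5 log₁₀(194/10)
  = 6.54 − 5 × 1.288 = 6.54 − 6.44 = 0.10.

0.10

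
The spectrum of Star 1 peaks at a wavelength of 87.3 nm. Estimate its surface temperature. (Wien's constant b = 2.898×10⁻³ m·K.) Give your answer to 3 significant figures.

3.32×10^4 K

T = b/λ_max = 2.898×10⁻³ / (87.3×10⁻⁹) = 3.320×10^4 K.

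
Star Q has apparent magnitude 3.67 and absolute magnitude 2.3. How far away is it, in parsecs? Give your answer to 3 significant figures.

18.8 pc

m − M = 5 log₁₀(d/10 pc)
3.67 − (2.3) = 1.37 = 5 log₁₀(d/10)
d = 10 × 10^(1.37/5) = 10 × 10^0.274 = 18.79 pc.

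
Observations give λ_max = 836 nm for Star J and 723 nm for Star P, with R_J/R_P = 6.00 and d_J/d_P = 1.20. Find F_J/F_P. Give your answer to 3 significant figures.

14.0

Wien's law: T_J/T_P = λ_P/λ_J = 723/836 = 0.8648.
L_J/L_P = (R_J/R_P)²(T_J/T_P)⁴ = (6.00)²(0.8648)⁴ = 20.14.
F_J/F_P = (L_J/L_P)/(d_J/d_P)² = 20.14/(1.20)² = 13.99.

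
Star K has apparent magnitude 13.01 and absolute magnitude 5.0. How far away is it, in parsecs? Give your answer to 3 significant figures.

m − M = 5 log₁₀(d/10 pc)
13.01 − (5.0) = 8.01 = 5 log₁₀(d/10)
d = 10 × 10^(8.01/5) = 10 × 10^1.602 = 399.9 pc.

400 pc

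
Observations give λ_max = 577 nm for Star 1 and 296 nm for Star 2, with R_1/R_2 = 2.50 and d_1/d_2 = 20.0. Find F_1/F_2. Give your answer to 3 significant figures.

0.00108

Wien's law: T_1/T_2 = λ_2/λ_1 = 296/577 = 0.5130.
L_1/L_2 = (R_1/R_2)²(T_1/T_2)⁴ = (2.50)²(0.5130)⁴ = 0.4329.
F_1/F_2 = (L_1/L_2)/(d_1/d_2)² = 0.4329/(20.0)² = 0.001082.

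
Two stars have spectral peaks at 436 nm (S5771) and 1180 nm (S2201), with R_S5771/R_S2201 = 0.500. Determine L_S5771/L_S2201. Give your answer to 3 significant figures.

13.4

Wien's law gives T ∝ 1/λ_max, so T_S5771/T_S2201 = λ_S2201/λ_S5771 = 1180/436 = 2.706.
Then L ∝ R²T⁴ gives L_S5771/L_S2201 = (0.500)² × (2.706)⁴ = 0.2500 × 53.65 = 13.41.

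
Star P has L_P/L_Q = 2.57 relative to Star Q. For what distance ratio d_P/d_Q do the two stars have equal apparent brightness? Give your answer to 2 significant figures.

1.6

Equal flux requires L_P/d_P² = L_Q/d_Q², so d_P/d_Q = √(L_P/L_Q)
= √(2.57) = 1.603.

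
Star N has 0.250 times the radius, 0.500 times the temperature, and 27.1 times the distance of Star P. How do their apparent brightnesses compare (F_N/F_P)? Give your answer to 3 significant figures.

L_N/L_P = (R_N/R_P)²(T_N/T_P)⁴ = (0.250)² × (0.500)⁴ = 0.003906.
F_N/F_P = (L_N/L_P)/(d_N/d_P)² = 0.003906 / (27.1)² = 5.319×10^-6.

5.32×10^-6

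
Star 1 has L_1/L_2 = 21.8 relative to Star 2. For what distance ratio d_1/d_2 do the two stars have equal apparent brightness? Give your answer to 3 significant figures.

Equal flux requires L_1/d_1² = L_2/d_2², so d_1/d_2 = √(L_1/L_2)
= √(21.8) = 4.669.

4.67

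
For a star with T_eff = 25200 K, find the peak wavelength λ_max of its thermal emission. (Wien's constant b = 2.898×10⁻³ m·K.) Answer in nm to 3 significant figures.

115 nm

λ_max = b/T = 2.898×10⁻³ / 25200 = 1.15×10^-7 m = 115.0 nm.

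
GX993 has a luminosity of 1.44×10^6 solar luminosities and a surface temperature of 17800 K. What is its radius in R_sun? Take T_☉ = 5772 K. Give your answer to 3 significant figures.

R/R_☉ = √(L/L_☉) / (T/T_☉)² = √(1.44×10^6) / (3.084)²
       = 1200 / 9.510 = 126.2.

126 R_sun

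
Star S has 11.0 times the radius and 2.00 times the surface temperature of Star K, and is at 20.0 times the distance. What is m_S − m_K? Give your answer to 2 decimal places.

L_S/L_K = (11.0)²(2.00)⁴ = 1936.
F_S/F_K = (L_S/L_K)/(d_S/d_K)² = 1936/400.0 = 4.840.
m_S − m_K = −2.5 log₁₀(4.840) = -1.71.

-1.71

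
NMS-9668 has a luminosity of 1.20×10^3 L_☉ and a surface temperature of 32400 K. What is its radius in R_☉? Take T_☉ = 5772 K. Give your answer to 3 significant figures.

1.10 R_☉

R/R_☉ = √(L/L_☉) / (T/T_☉)² = √(1.20×10^3) / (5.613)²
       = 34.64 / 31.51 = 1.099.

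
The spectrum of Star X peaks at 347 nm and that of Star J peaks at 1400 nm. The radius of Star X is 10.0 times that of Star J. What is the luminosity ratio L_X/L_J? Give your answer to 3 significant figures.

Wien's law gives T ∝ 1/λ_max, so T_X/T_J = λ_J/λ_X = 1400/347 = 4.035.
Then L ∝ R²T⁴ gives L_X/L_J = (10.0)² × (4.035)⁴ = 100.0 × 265.0 = 2.650×10^4.

2.65×10^4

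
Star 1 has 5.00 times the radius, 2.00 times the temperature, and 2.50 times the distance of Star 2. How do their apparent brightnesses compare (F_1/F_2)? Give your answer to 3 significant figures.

64.0

L_1/L_2 = (R_1/R_2)²(T_1/T_2)⁴ = (5.00)² × (2.00)⁴ = 400.0.
F_1/F_2 = (L_1/L_2)/(d_1/d_2)² = 400.0 / (2.50)² = 64.00.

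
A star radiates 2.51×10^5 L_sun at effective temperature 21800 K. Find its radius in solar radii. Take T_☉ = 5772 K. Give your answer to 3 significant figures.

R/R_☉ = √(L/L_☉) / (T/T_☉)² = √(2.51×10^5) / (3.777)²
       = 501.0 / 14.26 = 35.12.

35.1 solar radii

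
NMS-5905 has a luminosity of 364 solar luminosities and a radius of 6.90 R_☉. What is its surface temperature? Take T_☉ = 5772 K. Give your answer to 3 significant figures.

T/T_☉ = (L/L_☉)^(1/4) / (R/R_☉)^(1/2)
T = 5772 × (364)^(1/4) / √(6.90) = 5772 × 4.368 / 2.627 = 9598 K.

9.60×10^3 K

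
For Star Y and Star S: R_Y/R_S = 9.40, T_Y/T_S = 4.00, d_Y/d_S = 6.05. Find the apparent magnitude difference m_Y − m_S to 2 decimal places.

L_Y/L_S = (9.40)²(4.00)⁴ = 2.262×10^4.
F_Y/F_S = (L_Y/L_S)/(d_Y/d_S)² = 2.262×10^4/36.60 = 618.0.
m_Y − m_S = −2.5 log₁₀(618.0) = -6.98.

-6.98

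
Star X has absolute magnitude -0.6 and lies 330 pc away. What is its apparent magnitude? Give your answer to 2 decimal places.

6.99

m = M + 5 log₁₀(d/10 pc) = -0.6 + 5 log₁₀(330/10)
  = -0.6 + 5 × 1.519 = -0.6 + 7.59 = 6.99.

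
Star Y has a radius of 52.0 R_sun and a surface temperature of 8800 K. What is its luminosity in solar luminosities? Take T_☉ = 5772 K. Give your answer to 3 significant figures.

1.46×10^4 solar luminosities

L/L_☉ = (R/R_☉)² (T/T_☉)⁴ = (52.0)² × (8800/5772)⁴
       = 2704 × (1.525)⁴ = 2704 × 5.403 = 1.461×10^4.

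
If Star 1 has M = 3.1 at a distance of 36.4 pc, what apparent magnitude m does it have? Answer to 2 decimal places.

5.91

m = M + 5 log₁₀(d/10 pc) = 3.1 + 5 log₁₀(36.4/10)
  = 3.1 + 5 × 0.561 = 3.1 + 2.81 = 5.91.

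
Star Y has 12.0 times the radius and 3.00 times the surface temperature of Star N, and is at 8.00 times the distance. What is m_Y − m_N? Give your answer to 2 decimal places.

-5.65

L_Y/L_N = (12.0)²(3.00)⁴ = 1.166×10^4.
F_Y/F_N = (L_Y/L_N)/(d_Y/d_N)² = 1.166×10^4/64.00 = 182.2.
m_Y − m_N = −2.5 log₁₀(182.2) = -5.65.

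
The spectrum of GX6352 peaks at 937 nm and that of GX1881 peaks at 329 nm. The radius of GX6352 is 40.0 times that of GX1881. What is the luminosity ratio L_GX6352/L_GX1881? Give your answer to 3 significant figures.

24.3

Wien's law gives T ∝ 1/λ_max, so T_GX6352/T_GX1881 = λ_GX1881/λ_GX6352 = 329/937 = 0.3511.
Then L ∝ R²T⁴ gives L_GX6352/L_GX1881 = (40.0)² × (0.3511)⁴ = 1600 × 0.01520 = 24.32.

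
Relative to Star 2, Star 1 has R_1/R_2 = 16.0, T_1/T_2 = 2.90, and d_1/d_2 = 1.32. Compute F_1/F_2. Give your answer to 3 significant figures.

1.04×10^4

L_1/L_2 = (R_1/R_2)²(T_1/T_2)⁴ = (16.0)² × (2.90)⁴ = 1.811×10^4.
F_1/F_2 = (L_1/L_2)/(d_1/d_2)² = 1.811×10^4 / (1.32)² = 1.039×10^4.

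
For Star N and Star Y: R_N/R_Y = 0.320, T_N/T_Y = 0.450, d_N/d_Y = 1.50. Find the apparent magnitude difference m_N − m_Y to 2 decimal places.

L_N/L_Y = (0.320)²(0.450)⁴ = 0.004199.
F_N/F_Y = (L_N/L_Y)/(d_N/d_Y)² = 0.004199/2.250 = 0.001866.
m_N − m_Y = −2.5 log₁₀(0.001866) = 6.82.

6.82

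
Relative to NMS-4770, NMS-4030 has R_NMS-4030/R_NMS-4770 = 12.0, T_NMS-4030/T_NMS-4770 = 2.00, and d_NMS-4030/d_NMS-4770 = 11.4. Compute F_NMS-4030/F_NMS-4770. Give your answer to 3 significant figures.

L_NMS-4030/L_NMS-4770 = (R_NMS-4030/R_NMS-4770)²(T_NMS-4030/T_NMS-4770)⁴ = (12.0)² × (2.00)⁴ = 2304.
F_NMS-4030/F_NMS-4770 = (L_NMS-4030/L_NMS-4770)/(d_NMS-4030/d_NMS-4770)² = 2304 / (11.4)² = 17.73.

17.7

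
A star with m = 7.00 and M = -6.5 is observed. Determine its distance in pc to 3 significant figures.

m − M = 5 log₁₀(d/10 pc)
7.00 − (-6.5) = 13.50 = 5 log₁₀(d/10)
d = 10 × 10^(13.50/5) = 10 × 10^2.700 = 5012 pc.

5.01×10^3 pc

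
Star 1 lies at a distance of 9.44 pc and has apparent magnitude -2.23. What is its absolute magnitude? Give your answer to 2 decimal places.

-2.10

M = m − 5 log₁₀(d/10 pc) = -2.23 − 5 log₁₀(9.44/10)
  = -2.23 − 5 × -0.025 = -2.23 − -0.13 = -2.10.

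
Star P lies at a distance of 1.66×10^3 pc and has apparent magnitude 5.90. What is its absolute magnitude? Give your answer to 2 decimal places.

M = m − 5 log₁₀(d/10 pc) = 5.90 − 5 log₁₀(1.66×10^3/10)
  = 5.90 − 5 × 2.220 = 5.90 − 11.10 = -5.20.

-5.20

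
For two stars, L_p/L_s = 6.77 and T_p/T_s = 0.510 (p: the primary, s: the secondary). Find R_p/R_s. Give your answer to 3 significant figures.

10.0

L ∝ R²T⁴ gives R ∝ √L / T², so
R_p/R_s = √(6.77) / (0.510)² = 2.602 / 0.2601 = 10.00.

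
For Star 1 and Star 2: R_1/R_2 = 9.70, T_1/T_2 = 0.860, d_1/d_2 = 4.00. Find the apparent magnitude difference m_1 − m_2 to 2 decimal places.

L_1/L_2 = (9.70)²(0.860)⁴ = 51.47.
F_1/F_2 = (L_1/L_2)/(d_1/d_2)² = 51.47/16.00 = 3.217.
m_1 − m_2 = −2.5 log₁₀(3.217) = -1.27.

-1.27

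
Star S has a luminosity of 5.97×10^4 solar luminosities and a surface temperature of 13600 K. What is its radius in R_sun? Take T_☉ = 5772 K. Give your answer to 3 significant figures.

R/R_☉ = √(L/L_☉) / (T/T_☉)² = √(5.97×10^4) / (2.356)²
       = 244.3 / 5.552 = 44.01.

44.0 R_sun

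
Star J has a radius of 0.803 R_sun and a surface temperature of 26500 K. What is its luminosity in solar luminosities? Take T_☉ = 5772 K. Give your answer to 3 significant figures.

L/L_☉ = (R/R_☉)² (T/T_☉)⁴ = (0.803)² × (26500/5772)⁴
       = 0.6448 × (4.591)⁴ = 0.6448 × 444.3 = 286.5.

286 solar luminosities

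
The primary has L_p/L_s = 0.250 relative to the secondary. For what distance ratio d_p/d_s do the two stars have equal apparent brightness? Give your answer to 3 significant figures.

Equal flux requires L_p/d_p² = L_s/d_s², so d_p/d_s = √(L_p/L_s)
= √(0.250) = 0.5000.

0.500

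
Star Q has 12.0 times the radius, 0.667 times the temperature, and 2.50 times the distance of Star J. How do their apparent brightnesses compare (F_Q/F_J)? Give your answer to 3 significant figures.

4.56

L_Q/L_J = (R_Q/R_J)²(T_Q/T_J)⁴ = (12.0)² × (0.667)⁴ = 28.50.
F_Q/F_J = (L_Q/L_J)/(d_Q/d_J)² = 28.50 / (2.50)² = 4.560.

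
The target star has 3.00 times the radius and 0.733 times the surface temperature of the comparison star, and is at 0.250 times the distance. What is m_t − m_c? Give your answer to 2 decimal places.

L_t/L_c = (3.00)²(0.733)⁴ = 2.598.
F_t/F_c = (L_t/L_c)/(d_t/d_c)² = 2.598/0.06250 = 41.57.
m_t − m_c = −2.5 log₁₀(41.57) = -4.05.

-4.05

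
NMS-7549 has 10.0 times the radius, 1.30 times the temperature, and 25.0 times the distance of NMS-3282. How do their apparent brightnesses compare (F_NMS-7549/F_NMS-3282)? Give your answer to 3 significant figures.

0.457

L_NMS-7549/L_NMS-3282 = (R_NMS-7549/R_NMS-3282)²(T_NMS-7549/T_NMS-3282)⁴ = (10.0)² × (1.30)⁴ = 285.6.
F_NMS-7549/F_NMS-3282 = (L_NMS-7549/L_NMS-3282)/(d_NMS-7549/d_NMS-3282)² = 285.6 / (25.0)² = 0.4570.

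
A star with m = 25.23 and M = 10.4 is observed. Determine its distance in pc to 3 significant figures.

9.25×10^3 pc

m − M = 5 log₁₀(d/10 pc)
25.23 − (10.4) = 14.83 = 5 log₁₀(d/10)
d = 10 × 10^(14.83/5) = 10 × 10^2.966 = 9247 pc.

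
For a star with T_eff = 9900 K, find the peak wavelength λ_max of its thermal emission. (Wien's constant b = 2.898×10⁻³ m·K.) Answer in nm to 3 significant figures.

λ_max = b/T = 2.898×10⁻³ / 9900 = 2.93×10^-7 m = 292.7 nm.

293 nm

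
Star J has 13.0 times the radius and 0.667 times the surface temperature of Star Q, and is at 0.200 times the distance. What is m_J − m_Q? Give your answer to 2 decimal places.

L_J/L_Q = (13.0)²(0.667)⁴ = 33.45.
F_J/F_Q = (L_J/L_Q)/(d_J/d_Q)² = 33.45/0.04000 = 836.2.
m_J − m_Q = −2.5 log₁₀(836.2) = -7.31.

-7.31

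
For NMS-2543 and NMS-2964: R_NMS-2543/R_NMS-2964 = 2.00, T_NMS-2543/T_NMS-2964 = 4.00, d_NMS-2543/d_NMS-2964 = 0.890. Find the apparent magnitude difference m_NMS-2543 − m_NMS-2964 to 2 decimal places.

L_NMS-2543/L_NMS-2964 = (2.00)²(4.00)⁴ = 1024.
F_NMS-2543/F_NMS-2964 = (L_NMS-2543/L_NMS-2964)/(d_NMS-2543/d_NMS-2964)² = 1024/0.7921 = 1293.
m_NMS-2543 − m_NMS-2964 = −2.5 log₁₀(1293) = -7.78.

-7.78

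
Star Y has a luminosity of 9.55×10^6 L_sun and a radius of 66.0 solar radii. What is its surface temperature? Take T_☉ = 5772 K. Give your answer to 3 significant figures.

T/T_☉ = (L/L_☉)^(1/4) / (R/R_☉)^(1/2)
T = 5772 × (9.55×10^6)^(1/4) / √(66.0) = 5772 × 55.59 / 8.124 = 3.950×10^4 K.

3.95×10^4 K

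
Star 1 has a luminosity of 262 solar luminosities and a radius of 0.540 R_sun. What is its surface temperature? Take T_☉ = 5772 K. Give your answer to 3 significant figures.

T/T_☉ = (L/L_☉)^(1/4) / (R/R_☉)^(1/2)
T = 5772 × (262)^(1/4) / √(0.540) = 5772 × 4.023 / 0.7348 = 3.160×10^4 K.

3.16×10^4 K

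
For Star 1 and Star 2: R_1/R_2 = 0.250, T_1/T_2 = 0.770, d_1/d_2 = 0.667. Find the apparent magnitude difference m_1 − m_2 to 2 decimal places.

L_1/L_2 = (0.250)²(0.770)⁴ = 0.02197.
F_1/F_2 = (L_1/L_2)/(d_1/d_2)² = 0.02197/0.4449 = 0.04938.
m_1 − m_2 = −2.5 log₁₀(0.04938) = 3.27.

3.27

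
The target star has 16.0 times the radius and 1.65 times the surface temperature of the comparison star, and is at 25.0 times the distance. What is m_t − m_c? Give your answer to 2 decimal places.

L_t/L_c = (16.0)²(1.65)⁴ = 1897.
F_t/F_c = (L_t/L_c)/(d_t/d_c)² = 1897/625.0 = 3.036.
m_t − m_c = −2.5 log₁₀(3.036) = -1.21.

-1.21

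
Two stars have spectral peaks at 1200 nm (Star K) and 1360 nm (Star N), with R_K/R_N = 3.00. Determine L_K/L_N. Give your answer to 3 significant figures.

14.8

Wien's law gives T ∝ 1/λ_max, so T_K/T_N = λ_N/λ_K = 1360/1200 = 1.133.
Then L ∝ R²T⁴ gives L_K/L_N = (3.00)² × (1.133)⁴ = 9.000 × 1.650 = 14.85.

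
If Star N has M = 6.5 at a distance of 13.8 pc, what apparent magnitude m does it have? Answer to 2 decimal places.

m = M + 5 log₁₀(d/10 pc) = 6.5 + 5 log₁₀(13.8/10)
  = 6.5 + 5 × 0.140 = 6.5 + 0.70 = 7.20.

7.20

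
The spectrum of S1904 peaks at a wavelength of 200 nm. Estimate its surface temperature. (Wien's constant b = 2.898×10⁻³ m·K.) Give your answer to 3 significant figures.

T = b/λ_max = 2.898×10⁻³ / (200×10⁻⁹) = 1.449×10^4 K.

1.45×10^4 K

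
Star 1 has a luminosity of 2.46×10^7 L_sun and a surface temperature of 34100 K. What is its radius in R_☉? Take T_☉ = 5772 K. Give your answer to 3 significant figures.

R/R_☉ = √(L/L_☉) / (T/T_☉)² = √(2.46×10^7) / (5.908)²
       = 4960 / 34.90 = 142.1.

142 R_☉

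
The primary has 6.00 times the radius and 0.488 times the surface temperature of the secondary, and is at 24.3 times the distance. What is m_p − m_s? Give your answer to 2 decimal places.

L_p/L_s = (6.00)²(0.488)⁴ = 2.042.
F_p/F_s = (L_p/L_s)/(d_p/d_s)² = 2.042/590.5 = 0.003458.
m_p − m_s = −2.5 log₁₀(0.003458) = 6.15.

6.15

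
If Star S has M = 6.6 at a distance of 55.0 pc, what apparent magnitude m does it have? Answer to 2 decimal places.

10.30

m = M + 5 log₁₀(d/10 pc) = 6.6 + 5 log₁₀(55.0/10)
  = 6.6 + 5 × 0.740 = 6.6 + 3.70 = 10.30.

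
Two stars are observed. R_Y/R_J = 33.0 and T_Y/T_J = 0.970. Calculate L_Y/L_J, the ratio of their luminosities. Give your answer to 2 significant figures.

From the Stefan–Boltzmann law, L ∝ R²T⁴, so
L_Y/L_J = (R_Y/R_J)² (T_Y/T_J)⁴ = (33.0)² × (0.970)⁴ = 1089 × 0.8853 = 964.1.

9.6×10^2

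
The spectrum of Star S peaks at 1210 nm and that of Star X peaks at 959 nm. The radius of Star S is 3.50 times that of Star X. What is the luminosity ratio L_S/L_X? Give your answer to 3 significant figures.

Wien's law gives T ∝ 1/λ_max, so T_S/T_X = λ_X/λ_S = 959/1210 = 0.7926.
Then L ∝ R²T⁴ gives L_S/L_X = (3.50)² × (0.7926)⁴ = 12.25 × 0.3946 = 4.834.

4.83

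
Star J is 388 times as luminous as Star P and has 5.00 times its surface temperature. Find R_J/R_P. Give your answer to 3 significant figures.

L ∝ R²T⁴ gives R ∝ √L / T², so
R_J/R_P = √(388) / (5.00)² = 19.70 / 25.00 = 0.7879.

0.788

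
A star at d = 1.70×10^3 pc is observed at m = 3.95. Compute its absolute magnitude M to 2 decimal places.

-7.20

M = m − 5 log₁₀(d/10 pc) = 3.95 − 5 log₁₀(1.70×10^3/10)
  = 3.95 − 5 × 2.230 = 3.95 − 11.15 = -7.20.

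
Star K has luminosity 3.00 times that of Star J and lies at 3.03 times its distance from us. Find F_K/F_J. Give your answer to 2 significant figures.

0.33

F = L/(4πd²), so F_K/F_J = (L_K/L_J) / (d_K/d_J)²
= 3.00 / (3.03)² = 3.00 / 9.181 = 0.3268.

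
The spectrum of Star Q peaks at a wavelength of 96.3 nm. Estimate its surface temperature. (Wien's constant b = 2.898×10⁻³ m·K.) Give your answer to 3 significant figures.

T = b/λ_max = 2.898×10⁻³ / (96.3×10⁻⁹) = 3.009×10^4 K.

3.01×10^4 K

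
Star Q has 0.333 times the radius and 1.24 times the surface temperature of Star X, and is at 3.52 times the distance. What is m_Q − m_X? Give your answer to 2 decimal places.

4.19

L_Q/L_X = (0.333)²(1.24)⁴ = 0.2622.
F_Q/F_X = (L_Q/L_X)/(d_Q/d_X)² = 0.2622/12.39 = 0.02116.
m_Q − m_X = −2.5 log₁₀(0.02116) = 4.19.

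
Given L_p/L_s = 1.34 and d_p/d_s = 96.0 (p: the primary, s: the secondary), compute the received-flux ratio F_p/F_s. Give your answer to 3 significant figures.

F = L/(4πd²), so F_p/F_s = (L_p/L_s) / (d_p/d_s)²
= 1.34 / (96.0)² = 1.34 / 9216 = 1.454×10^-4.

1.45×10^-4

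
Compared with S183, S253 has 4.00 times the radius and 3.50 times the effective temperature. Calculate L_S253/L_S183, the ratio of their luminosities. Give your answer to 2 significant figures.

2.4×10^3

From the Stefan–Boltzmann law, L ∝ R²T⁴, so
L_S253/L_S183 = (R_S253/R_S183)² (T_S253/T_S183)⁴ = (4.00)² × (3.50)⁴ = 16.00 × 150.1 = 2401.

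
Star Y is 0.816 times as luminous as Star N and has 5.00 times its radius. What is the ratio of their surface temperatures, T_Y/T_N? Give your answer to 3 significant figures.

L ∝ R²T⁴ gives T ∝ (L/R²)^(1/4), so
T_Y/T_N = (0.816 / 5.00²)^(1/4) = (0.03264)^(1/4) = 0.4250.

0.425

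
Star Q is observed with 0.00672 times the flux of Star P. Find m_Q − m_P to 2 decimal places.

5.43

m_Q − m_P = −2.5 log₁₀(F_Q/F_P) = −2.5 log₁₀(0.00672) = −2.5 × (-2.173) = 5.432.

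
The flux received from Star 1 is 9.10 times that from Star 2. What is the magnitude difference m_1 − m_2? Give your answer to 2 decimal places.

-2.40

m_1 − m_2 = −2.5 log₁₀(F_1/F_2) = −2.5 log₁₀(9.10) = −2.5 × (0.959) = -2.398.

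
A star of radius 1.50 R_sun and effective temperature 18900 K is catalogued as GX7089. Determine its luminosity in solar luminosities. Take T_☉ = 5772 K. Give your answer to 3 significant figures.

L/L_☉ = (R/R_☉)² (T/T_☉)⁴ = (1.50)² × (18900/5772)⁴
       = 2.250 × (3.274)⁴ = 2.250 × 115.0 = 258.7.

259 solar luminosities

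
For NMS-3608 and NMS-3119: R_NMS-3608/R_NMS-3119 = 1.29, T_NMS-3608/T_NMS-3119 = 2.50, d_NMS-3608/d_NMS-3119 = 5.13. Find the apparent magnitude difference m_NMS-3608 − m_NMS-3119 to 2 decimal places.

L_NMS-3608/L_NMS-3119 = (1.29)²(2.50)⁴ = 65.00.
F_NMS-3608/F_NMS-3119 = (L_NMS-3608/L_NMS-3119)/(d_NMS-3608/d_NMS-3119)² = 65.00/26.32 = 2.470.
m_NMS-3608 − m_NMS-3119 = −2.5 log₁₀(2.470) = -0.98.

-0.98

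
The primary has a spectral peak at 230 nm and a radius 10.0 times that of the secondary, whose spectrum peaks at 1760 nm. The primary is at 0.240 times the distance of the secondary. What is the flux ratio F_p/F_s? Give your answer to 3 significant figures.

5.95×10^6

Wien's law: T_p/T_s = λ_s/λ_p = 1760/230 = 7.652.
L_p/L_s = (R_p/R_s)²(T_p/T_s)⁴ = (10.0)²(7.652)⁴ = 3.429×10^5.
F_p/F_s = (L_p/L_s)/(d_p/d_s)² = 3.429×10^5/(0.240)² = 5.953×10^6.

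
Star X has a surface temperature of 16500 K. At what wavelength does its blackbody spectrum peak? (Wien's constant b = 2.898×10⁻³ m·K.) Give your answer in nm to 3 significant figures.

176 nm

λ_max = b/T = 2.898×10⁻³ / 16500 = 1.76×10^-7 m = 175.6 nm.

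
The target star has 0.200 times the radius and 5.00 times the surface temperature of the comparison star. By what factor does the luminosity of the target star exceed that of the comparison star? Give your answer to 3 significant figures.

From the Stefan–Boltzmann law, L ∝ R²T⁴, so
L_t/L_c = (R_t/R_c)² (T_t/T_c)⁴ = (0.200)² × (5.00)⁴ = 0.04000 × 625.0 = 25.00.

25.0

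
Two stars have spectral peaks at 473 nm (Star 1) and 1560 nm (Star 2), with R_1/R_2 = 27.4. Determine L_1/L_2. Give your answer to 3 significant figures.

8.88×10^4

Wien's law gives T ∝ 1/λ_max, so T_1/T_2 = λ_2/λ_1 = 1560/473 = 3.298.
Then L ∝ R²T⁴ gives L_1/L_2 = (27.4)² × (3.298)⁴ = 750.8 × 118.3 = 8.883×10^4.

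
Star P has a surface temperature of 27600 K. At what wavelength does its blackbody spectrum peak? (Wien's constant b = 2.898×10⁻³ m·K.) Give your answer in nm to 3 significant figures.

105 nm

λ_max = b/T = 2.898×10⁻³ / 27600 = 1.05×10^-7 m = 105.0 nm.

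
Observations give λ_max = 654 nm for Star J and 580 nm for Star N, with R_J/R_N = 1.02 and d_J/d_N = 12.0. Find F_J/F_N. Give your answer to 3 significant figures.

0.00447

Wien's law: T_J/T_N = λ_N/λ_J = 580/654 = 0.8869.
L_J/L_N = (R_J/R_N)²(T_J/T_N)⁴ = (1.02)²(0.8869)⁴ = 0.6436.
F_J/F_N = (L_J/L_N)/(d_J/d_N)² = 0.6436/(12.0)² = 0.004469.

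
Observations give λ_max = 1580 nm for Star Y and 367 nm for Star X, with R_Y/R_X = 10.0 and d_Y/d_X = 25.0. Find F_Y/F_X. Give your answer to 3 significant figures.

4.66×10^-4

Wien's law: T_Y/T_X = λ_X/λ_Y = 367/1580 = 0.2323.
L_Y/L_X = (R_Y/R_X)²(T_Y/T_X)⁴ = (10.0)²(0.2323)⁴ = 0.2911.
F_Y/F_X = (L_Y/L_X)/(d_Y/d_X)² = 0.2911/(25.0)² = 4.658×10^-4.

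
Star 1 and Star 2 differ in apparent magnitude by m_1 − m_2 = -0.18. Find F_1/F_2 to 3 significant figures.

F_1/F_2 = 10^(−(m_1 − m_2)/2.5) = 10^(0.18/2.5) = 10^0.072 = 1.180.

1.18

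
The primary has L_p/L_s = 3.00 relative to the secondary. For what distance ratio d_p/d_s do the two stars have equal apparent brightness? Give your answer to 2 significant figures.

1.7

Equal flux requires L_p/d_p² = L_s/d_s², so d_p/d_s = √(L_p/L_s)
= √(3.00) = 1.732.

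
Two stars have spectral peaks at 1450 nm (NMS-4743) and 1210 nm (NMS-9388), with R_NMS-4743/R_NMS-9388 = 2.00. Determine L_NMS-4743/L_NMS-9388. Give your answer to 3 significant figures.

1.94

Wien's law gives T ∝ 1/λ_max, so T_NMS-4743/T_NMS-9388 = λ_NMS-9388/λ_NMS-4743 = 1210/1450 = 0.8345.
Then L ∝ R²T⁴ gives L_NMS-4743/L_NMS-9388 = (2.00)² × (0.8345)⁴ = 4.000 × 0.4849 = 1.940.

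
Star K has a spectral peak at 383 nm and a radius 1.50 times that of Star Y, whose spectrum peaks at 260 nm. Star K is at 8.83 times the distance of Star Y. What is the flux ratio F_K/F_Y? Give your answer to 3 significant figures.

Wien's law: T_K/T_Y = λ_Y/λ_K = 260/383 = 0.6789.
L_K/L_Y = (R_K/R_Y)²(T_K/T_Y)⁴ = (1.50)²(0.6789)⁴ = 0.4778.
F_K/F_Y = (L_K/L_Y)/(d_K/d_Y)² = 0.4778/(8.83)² = 0.006129.

0.00613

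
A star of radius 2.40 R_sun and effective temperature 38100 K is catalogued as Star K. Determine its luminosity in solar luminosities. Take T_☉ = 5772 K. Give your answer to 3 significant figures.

1.09×10^4 solar luminosities

L/L_☉ = (R/R_☉)² (T/T_☉)⁴ = (2.40)² × (38100/5772)⁴
       = 5.760 × (6.601)⁴ = 5.760 × 1898 = 1.093×10^4.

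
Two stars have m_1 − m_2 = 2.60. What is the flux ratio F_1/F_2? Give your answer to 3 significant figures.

0.0912

F_1/F_2 = 10^(−(m_1 − m_2)/2.5) = 10^(-2.60/2.5) = 10^-1.040 = 0.09120.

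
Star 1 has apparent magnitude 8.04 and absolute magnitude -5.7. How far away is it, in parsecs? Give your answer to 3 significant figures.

5.60×10^3 pc

m − M = 5 log₁₀(d/10 pc)
8.04 − (-5.7) = 13.74 = 5 log₁₀(d/10)
d = 10 × 10^(13.74/5) = 10 × 10^2.748 = 5598 pc.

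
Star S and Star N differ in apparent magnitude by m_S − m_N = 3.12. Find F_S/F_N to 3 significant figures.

0.0565

F_S/F_N = 10^(−(m_S − m_N)/2.5) = 10^(-3.12/2.5) = 10^-1.248 = 0.05649.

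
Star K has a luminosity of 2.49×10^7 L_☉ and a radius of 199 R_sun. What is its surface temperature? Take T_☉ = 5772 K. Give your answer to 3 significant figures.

2.89×10^4 K

T/T_☉ = (L/L_☉)^(1/4) / (R/R_☉)^(1/2)
T = 5772 × (2.49×10^7)^(1/4) / √(199) = 5772 × 70.64 / 14.11 = 2.890×10^4 K.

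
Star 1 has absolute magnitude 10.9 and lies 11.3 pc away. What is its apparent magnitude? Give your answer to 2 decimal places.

m = M + 5 log₁₀(d/10 pc) = 10.9 + 5 log₁₀(11.3/10)
  = 10.9 + 5 × 0.053 = 10.9 + 0.27 = 11.17.

11.17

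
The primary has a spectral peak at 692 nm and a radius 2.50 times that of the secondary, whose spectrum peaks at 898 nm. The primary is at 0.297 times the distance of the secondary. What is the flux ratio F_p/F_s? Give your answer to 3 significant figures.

Wien's law: T_p/T_s = λ_s/λ_p = 898/692 = 1.298.
L_p/L_s = (R_p/R_s)²(T_p/T_s)⁴ = (2.50)²(1.298)⁴ = 17.72.
F_p/F_s = (L_p/L_s)/(d_p/d_s)² = 17.72/(0.297)² = 200.9.

201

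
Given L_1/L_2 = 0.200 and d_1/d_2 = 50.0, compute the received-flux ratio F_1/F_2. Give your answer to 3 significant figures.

8.00×10^-5

F = L/(4πd²), so F_1/F_2 = (L_1/L_2) / (d_1/d_2)²
= 0.200 / (50.0)² = 0.200 / 2500 = 8.000×10^-5.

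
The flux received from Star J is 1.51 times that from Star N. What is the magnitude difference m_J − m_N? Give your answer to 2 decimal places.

m_J − m_N = −2.5 log₁₀(F_J/F_N) = −2.5 log₁₀(1.51) = −2.5 × (0.179) = -0.447.

-0.45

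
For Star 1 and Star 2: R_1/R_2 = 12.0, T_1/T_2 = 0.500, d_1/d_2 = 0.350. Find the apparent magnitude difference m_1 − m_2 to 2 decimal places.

-4.67

L_1/L_2 = (12.0)²(0.500)⁴ = 9.000.
F_1/F_2 = (L_1/L_2)/(d_1/d_2)² = 9.000/0.1225 = 73.47.
m_1 − m_2 = −2.5 log₁₀(73.47) = -4.67.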